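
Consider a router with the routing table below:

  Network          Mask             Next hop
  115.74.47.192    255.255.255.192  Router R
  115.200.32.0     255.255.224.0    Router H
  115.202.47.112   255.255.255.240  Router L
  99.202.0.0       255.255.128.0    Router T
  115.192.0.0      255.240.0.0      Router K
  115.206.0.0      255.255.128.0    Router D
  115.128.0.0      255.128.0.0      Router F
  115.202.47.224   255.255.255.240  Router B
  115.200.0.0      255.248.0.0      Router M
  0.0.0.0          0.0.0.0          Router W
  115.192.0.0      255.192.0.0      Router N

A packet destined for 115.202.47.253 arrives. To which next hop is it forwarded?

Router M

Routes whose prefix contains 115.202.47.253:
  0.0.0.0/0 (default, matches everything) -> Router W
  115.128.0.0/9 (115.128.0.0 - 115.255.255.255) -> Router F
  115.192.0.0/10 (115.192.0.0 - 115.255.255.255) -> Router N
  115.192.0.0/12 (115.192.0.0 - 115.207.255.255) -> Router K
  115.200.0.0/13 (115.200.0.0 - 115.207.255.255) -> Router M
More-specific entries that do NOT match:
  115.202.47.112/28 (115.202.47.112 - 115.202.47.127) does not contain 115.202.47.253
  115.202.47.224/28 (115.202.47.224 - 115.202.47.239) does not contain 115.202.47.253
  115.74.47.192/26 (115.74.47.192 - 115.74.47.255) does not contain 115.202.47.253
  115.200.32.0/19 (115.200.32.0 - 115.200.63.255) does not contain 115.202.47.253
  99.202.0.0/17 (99.202.0.0 - 99.202.127.255) does not contain 115.202.47.253
  115.206.0.0/17 (115.206.0.0 - 115.206.127.255) does not contain 115.202.47.253
Longest matching prefix is /13 -> next hop Router M.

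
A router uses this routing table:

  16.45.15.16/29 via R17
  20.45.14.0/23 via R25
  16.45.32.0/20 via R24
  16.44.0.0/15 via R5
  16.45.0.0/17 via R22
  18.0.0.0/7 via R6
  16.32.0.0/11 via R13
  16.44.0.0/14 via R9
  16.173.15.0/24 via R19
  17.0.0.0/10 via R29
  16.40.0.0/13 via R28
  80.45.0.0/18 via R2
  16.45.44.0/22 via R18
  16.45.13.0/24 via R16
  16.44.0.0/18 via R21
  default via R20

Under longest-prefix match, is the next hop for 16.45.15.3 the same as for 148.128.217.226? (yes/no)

16.45.15.3: longest match 16.45.0.0/17 -> R22
148.128.217.226: longest match 0.0.0.0/0 -> R20

no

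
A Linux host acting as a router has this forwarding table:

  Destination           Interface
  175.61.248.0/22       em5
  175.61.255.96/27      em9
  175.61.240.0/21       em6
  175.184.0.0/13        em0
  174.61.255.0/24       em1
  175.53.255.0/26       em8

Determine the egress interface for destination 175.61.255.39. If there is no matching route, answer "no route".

no route

No entry's prefix contains 175.61.255.39; there is no default route.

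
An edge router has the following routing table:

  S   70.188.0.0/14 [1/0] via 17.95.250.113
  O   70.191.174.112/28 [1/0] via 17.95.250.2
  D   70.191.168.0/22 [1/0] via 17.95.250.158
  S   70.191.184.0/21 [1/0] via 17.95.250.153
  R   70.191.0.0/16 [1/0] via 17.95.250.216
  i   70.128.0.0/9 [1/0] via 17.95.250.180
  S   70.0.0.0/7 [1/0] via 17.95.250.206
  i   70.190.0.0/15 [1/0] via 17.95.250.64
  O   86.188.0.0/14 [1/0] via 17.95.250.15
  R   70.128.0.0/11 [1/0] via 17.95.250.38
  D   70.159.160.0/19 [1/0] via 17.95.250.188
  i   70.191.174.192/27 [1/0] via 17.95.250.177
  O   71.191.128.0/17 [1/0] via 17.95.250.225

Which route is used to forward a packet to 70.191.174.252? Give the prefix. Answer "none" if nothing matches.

Entries matching 70.191.174.252:
  70.0.0.0/7 (70.0.0.0 - 71.255.255.255)
  70.128.0.0/9 (70.128.0.0 - 70.255.255.255)
  70.188.0.0/14 (70.188.0.0 - 70.191.255.255)
  70.190.0.0/15 (70.190.0.0 - 70.191.255.255)
  70.191.0.0/16 (70.191.0.0 - 70.191.255.255)
Most specific is 70.191.0.0/16.

70.191.0.0/16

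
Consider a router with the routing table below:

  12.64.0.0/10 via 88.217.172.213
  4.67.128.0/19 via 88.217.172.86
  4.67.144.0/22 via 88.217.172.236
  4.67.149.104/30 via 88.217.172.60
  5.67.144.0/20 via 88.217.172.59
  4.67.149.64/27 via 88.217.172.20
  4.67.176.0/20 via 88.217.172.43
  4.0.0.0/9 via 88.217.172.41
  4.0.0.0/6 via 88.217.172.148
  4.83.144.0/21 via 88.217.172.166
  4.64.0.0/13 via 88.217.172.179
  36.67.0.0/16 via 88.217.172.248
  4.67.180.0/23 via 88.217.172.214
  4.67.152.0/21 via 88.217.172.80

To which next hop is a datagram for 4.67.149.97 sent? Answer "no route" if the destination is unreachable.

88.217.172.86

Routes whose prefix contains 4.67.149.97:
  4.0.0.0/6 (4.0.0.0 - 7.255.255.255) -> 88.217.172.148
  4.0.0.0/9 (4.0.0.0 - 4.127.255.255) -> 88.217.172.41
  4.64.0.0/13 (4.64.0.0 - 4.71.255.255) -> 88.217.172.179
  4.67.128.0/19 (4.67.128.0 - 4.67.159.255) -> 88.217.172.86
More-specific entries that do NOT match:
  4.67.149.104/30 (4.67.149.104 - 4.67.149.107) does not contain 4.67.149.97
  4.67.149.64/27 (4.67.149.64 - 4.67.149.95) does not contain 4.67.149.97
  4.67.180.0/23 (4.67.180.0 - 4.67.181.255) does not contain 4.67.149.97
  4.67.144.0/22 (4.67.144.0 - 4.67.147.255) does not contain 4.67.149.97
  4.83.144.0/21 (4.83.144.0 - 4.83.151.255) does not contain 4.67.149.97
  4.67.152.0/21 (4.67.152.0 - 4.67.159.255) does not contain 4.67.149.97
  5.67.144.0/20 (5.67.144.0 - 5.67.159.255) does not contain 4.67.149.97
  4.67.176.0/20 (4.67.176.0 - 4.67.191.255) does not contain 4.67.149.97
Longest matching prefix is /19 -> next hop 88.217.172.86.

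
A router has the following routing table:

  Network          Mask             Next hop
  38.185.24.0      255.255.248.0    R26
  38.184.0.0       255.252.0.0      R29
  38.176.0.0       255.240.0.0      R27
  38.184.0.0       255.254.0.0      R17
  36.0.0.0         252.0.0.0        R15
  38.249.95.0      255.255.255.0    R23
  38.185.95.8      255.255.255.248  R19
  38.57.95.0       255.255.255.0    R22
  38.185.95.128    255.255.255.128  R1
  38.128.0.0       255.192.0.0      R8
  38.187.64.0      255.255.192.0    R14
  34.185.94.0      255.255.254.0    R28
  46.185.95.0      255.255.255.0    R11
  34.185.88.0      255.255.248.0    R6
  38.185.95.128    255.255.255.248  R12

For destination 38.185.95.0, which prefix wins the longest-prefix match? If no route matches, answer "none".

38.184.0.0/15

Entries matching 38.185.95.0:
  36.0.0.0/6 (36.0.0.0 - 39.255.255.255)
  38.128.0.0/10 (38.128.0.0 - 38.191.255.255)
  38.176.0.0/12 (38.176.0.0 - 38.191.255.255)
  38.184.0.0/14 (38.184.0.0 - 38.187.255.255)
  38.184.0.0/15 (38.184.0.0 - 38.185.255.255)
Most specific is 38.184.0.0/15.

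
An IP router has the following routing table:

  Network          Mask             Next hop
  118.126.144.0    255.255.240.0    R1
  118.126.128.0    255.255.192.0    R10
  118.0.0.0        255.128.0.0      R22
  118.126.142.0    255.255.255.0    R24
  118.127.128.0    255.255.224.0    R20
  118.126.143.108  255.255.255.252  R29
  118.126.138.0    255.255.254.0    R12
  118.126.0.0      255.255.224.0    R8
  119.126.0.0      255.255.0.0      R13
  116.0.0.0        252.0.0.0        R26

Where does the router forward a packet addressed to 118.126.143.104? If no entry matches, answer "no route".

Routes whose prefix contains 118.126.143.104:
  116.0.0.0/6 (116.0.0.0 - 119.255.255.255) -> R26
  118.0.0.0/9 (118.0.0.0 - 118.127.255.255) -> R22
  118.126.128.0/18 (118.126.128.0 - 118.126.191.255) -> R10
More-specific entries that do NOT match:
  118.126.143.108/30 (118.126.143.108 - 118.126.143.111) does not contain 118.126.143.104
  118.126.142.0/24 (118.126.142.0 - 118.126.142.255) does not contain 118.126.143.104
  118.126.138.0/23 (118.126.138.0 - 118.126.139.255) does not contain 118.126.143.104
  118.126.144.0/20 (118.126.144.0 - 118.126.159.255) does not contain 118.126.143.104
  118.127.128.0/19 (118.127.128.0 - 118.127.159.255) does not contain 118.126.143.104
  118.126.0.0/19 (118.126.0.0 - 118.126.31.255) does not contain 118.126.143.104
Longest matching prefix is /18 -> next hop R10.

R10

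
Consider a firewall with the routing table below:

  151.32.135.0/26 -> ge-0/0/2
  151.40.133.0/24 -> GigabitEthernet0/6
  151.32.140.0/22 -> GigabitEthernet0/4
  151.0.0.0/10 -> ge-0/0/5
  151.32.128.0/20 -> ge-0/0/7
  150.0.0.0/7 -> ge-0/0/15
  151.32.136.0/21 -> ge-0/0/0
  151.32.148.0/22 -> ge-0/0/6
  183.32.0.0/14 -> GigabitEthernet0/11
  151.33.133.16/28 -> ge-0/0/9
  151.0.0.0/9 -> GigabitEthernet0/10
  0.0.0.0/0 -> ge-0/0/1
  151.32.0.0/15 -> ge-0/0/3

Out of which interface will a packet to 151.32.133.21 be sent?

Routes whose prefix contains 151.32.133.21:
  0.0.0.0/0 (default, matches everything) -> ge-0/0/1
  150.0.0.0/7 (150.0.0.0 - 151.255.255.255) -> ge-0/0/15
  151.0.0.0/9 (151.0.0.0 - 151.127.255.255) -> GigabitEthernet0/10
  151.0.0.0/10 (151.0.0.0 - 151.63.255.255) -> ge-0/0/5
  151.32.0.0/15 (151.32.0.0 - 151.33.255.255) -> ge-0/0/3
  151.32.128.0/20 (151.32.128.0 - 151.32.143.255) -> ge-0/0/7
More-specific entries that do NOT match:
  151.33.133.16/28 (151.33.133.16 - 151.33.133.31) does not contain 151.32.133.21
  151.32.135.0/26 (151.32.135.0 - 151.32.135.63) does not contain 151.32.133.21
  151.40.133.0/24 (151.40.133.0 - 151.40.133.255) does not contain 151.32.133.21
  151.32.140.0/22 (151.32.140.0 - 151.32.143.255) does not contain 151.32.133.21
  151.32.148.0/22 (151.32.148.0 - 151.32.151.255) does not contain 151.32.133.21
  151.32.136.0/21 (151.32.136.0 - 151.32.143.255) does not contain 151.32.133.21
Longest matching prefix is /20 -> interface ge-0/0/7.

ge-0/0/7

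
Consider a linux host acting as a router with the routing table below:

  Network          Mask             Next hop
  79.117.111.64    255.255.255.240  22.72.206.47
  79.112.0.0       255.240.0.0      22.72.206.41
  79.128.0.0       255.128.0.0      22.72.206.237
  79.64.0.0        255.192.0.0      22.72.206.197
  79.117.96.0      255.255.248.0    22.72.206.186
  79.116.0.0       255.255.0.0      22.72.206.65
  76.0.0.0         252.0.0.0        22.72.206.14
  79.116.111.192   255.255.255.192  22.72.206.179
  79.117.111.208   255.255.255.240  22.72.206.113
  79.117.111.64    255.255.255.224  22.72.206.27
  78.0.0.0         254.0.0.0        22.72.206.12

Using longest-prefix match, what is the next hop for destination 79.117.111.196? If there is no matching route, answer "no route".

Routes whose prefix contains 79.117.111.196:
  76.0.0.0/6 (76.0.0.0 - 79.255.255.255) -> 22.72.206.14
  78.0.0.0/7 (78.0.0.0 - 79.255.255.255) -> 22.72.206.12
  79.64.0.0/10 (79.64.0.0 - 79.127.255.255) -> 22.72.206.197
  79.112.0.0/12 (79.112.0.0 - 79.127.255.255) -> 22.72.206.41
More-specific entries that do NOT match:
  79.117.111.64/28 (79.117.111.64 - 79.117.111.79) does not contain 79.117.111.196
  79.117.111.208/28 (79.117.111.208 - 79.117.111.223) does not contain 79.117.111.196
  79.117.111.64/27 (79.117.111.64 - 79.117.111.95) does not contain 79.117.111.196
  79.116.111.192/26 (79.116.111.192 - 79.116.111.255) does not contain 79.117.111.196
  79.117.96.0/21 (79.117.96.0 - 79.117.103.255) does not contain 79.117.111.196
  79.116.0.0/16 (79.116.0.0 - 79.116.255.255) does not contain 79.117.111.196
Longest matching prefix is /12 -> next hop 22.72.206.41.

22.72.206.41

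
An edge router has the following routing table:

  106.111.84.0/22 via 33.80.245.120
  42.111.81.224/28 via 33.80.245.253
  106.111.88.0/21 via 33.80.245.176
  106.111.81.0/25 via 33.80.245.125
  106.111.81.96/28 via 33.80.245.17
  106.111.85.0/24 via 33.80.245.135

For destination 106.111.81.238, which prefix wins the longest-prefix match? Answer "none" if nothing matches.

106.111.81.238 is outside every listed prefix and there is no default route.

none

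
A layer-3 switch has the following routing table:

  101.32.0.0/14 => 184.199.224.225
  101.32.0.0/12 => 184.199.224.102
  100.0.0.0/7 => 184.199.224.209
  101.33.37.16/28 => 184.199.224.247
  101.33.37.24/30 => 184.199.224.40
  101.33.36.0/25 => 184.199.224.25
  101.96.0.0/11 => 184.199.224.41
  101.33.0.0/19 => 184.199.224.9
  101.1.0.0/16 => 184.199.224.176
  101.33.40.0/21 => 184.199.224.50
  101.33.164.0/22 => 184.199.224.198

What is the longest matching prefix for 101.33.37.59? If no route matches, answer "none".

Entries matching 101.33.37.59:
  100.0.0.0/7 (100.0.0.0 - 101.255.255.255)
  101.32.0.0/12 (101.32.0.0 - 101.47.255.255)
  101.32.0.0/14 (101.32.0.0 - 101.35.255.255)
Most specific is 101.32.0.0/14.

101.32.0.0/14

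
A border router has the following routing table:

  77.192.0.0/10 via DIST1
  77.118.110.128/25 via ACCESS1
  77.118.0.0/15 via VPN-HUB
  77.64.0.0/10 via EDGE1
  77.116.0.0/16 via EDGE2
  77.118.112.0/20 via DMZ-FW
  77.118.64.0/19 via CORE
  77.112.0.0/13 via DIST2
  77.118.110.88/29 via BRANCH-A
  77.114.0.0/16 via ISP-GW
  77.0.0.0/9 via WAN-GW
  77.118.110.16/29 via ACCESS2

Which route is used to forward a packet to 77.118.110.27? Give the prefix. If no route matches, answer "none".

Entries matching 77.118.110.27:
  77.0.0.0/9 (77.0.0.0 - 77.127.255.255)
  77.64.0.0/10 (77.64.0.0 - 77.127.255.255)
  77.112.0.0/13 (77.112.0.0 - 77.119.255.255)
  77.118.0.0/15 (77.118.0.0 - 77.119.255.255)
Most specific is 77.118.0.0/15.

77.118.0.0/15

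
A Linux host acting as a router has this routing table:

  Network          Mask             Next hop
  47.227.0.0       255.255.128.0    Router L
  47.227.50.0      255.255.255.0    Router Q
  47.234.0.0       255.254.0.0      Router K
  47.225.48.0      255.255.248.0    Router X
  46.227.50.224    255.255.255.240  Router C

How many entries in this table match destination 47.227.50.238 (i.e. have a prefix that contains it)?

Prefixes containing 47.227.50.238:
  47.227.0.0/17 (47.227.0.0 - 47.227.127.255)
  47.227.50.0/24 (47.227.50.0 - 47.227.50.255)
Total matching entries: 2.

2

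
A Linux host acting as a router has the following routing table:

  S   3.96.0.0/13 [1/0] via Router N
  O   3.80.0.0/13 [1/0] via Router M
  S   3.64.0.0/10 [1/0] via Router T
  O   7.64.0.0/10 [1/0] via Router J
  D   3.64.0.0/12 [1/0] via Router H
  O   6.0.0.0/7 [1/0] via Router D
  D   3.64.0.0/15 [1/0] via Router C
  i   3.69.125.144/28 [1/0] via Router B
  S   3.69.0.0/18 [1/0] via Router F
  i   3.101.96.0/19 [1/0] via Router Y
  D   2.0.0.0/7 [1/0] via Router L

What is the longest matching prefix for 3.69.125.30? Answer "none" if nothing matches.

Entries matching 3.69.125.30:
  2.0.0.0/7 (2.0.0.0 - 3.255.255.255)
  3.64.0.0/10 (3.64.0.0 - 3.127.255.255)
  3.64.0.0/12 (3.64.0.0 - 3.79.255.255)
Most specific is 3.64.0.0/12.

3.64.0.0/12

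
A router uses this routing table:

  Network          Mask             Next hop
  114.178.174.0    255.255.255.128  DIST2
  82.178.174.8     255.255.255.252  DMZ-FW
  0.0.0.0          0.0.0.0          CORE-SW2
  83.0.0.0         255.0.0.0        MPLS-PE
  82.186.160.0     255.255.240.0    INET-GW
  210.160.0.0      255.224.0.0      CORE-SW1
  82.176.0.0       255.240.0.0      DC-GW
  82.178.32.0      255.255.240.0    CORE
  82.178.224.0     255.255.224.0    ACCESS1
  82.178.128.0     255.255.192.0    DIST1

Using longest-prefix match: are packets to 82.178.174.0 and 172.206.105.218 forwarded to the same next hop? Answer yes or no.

no

82.178.174.0: longest match 82.178.128.0/18 -> DIST1
172.206.105.218: longest match 0.0.0.0/0 -> CORE-SW2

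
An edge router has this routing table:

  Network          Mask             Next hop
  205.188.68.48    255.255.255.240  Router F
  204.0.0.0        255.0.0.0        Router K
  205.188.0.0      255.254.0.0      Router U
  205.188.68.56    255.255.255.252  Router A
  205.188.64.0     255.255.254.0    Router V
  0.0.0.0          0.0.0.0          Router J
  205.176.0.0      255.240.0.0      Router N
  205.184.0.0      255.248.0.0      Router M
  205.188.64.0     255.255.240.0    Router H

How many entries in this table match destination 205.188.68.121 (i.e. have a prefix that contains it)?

5

Prefixes containing 205.188.68.121:
  0.0.0.0/0 (default, matches everything)
  205.176.0.0/12 (205.176.0.0 - 205.191.255.255)
  205.184.0.0/13 (205.184.0.0 - 205.191.255.255)
  205.188.0.0/15 (205.188.0.0 - 205.189.255.255)
  205.188.64.0/20 (205.188.64.0 - 205.188.79.255)
Total matching entries: 5.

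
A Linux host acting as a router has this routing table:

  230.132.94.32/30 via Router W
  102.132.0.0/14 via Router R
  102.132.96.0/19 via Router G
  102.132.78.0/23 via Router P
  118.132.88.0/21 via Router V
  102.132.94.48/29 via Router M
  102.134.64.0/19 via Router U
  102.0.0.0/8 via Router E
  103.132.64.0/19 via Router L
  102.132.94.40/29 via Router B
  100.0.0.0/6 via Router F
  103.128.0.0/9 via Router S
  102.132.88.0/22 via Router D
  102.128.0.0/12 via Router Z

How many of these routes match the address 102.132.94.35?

4

Prefixes containing 102.132.94.35:
  100.0.0.0/6 (100.0.0.0 - 103.255.255.255)
  102.0.0.0/8 (102.0.0.0 - 102.255.255.255)
  102.128.0.0/12 (102.128.0.0 - 102.143.255.255)
  102.132.0.0/14 (102.132.0.0 - 102.135.255.255)
Total matching entries: 4.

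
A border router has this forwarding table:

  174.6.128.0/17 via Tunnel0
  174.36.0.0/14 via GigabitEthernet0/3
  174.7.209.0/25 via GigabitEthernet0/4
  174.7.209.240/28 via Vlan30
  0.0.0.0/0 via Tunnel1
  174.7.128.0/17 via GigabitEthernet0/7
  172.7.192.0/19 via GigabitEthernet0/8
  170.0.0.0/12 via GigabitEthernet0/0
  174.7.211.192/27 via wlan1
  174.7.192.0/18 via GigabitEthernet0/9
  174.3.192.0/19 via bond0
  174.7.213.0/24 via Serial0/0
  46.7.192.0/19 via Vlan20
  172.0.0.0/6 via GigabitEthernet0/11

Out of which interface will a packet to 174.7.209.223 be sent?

Routes whose prefix contains 174.7.209.223:
  0.0.0.0/0 (default, matches everything) -> Tunnel1
  172.0.0.0/6 (172.0.0.0 - 175.255.255.255) -> GigabitEthernet0/11
  174.7.128.0/17 (174.7.128.0 - 174.7.255.255) -> GigabitEthernet0/7
  174.7.192.0/18 (174.7.192.0 - 174.7.255.255) -> GigabitEthernet0/9
More-specific entries that do NOT match:
  174.7.209.240/28 (174.7.209.240 - 174.7.209.255) does not contain 174.7.209.223
  174.7.211.192/27 (174.7.211.192 - 174.7.211.223) does not contain 174.7.209.223
  174.7.209.0/25 (174.7.209.0 - 174.7.209.127) does not contain 174.7.209.223
  174.7.213.0/24 (174.7.213.0 - 174.7.213.255) does not contain 174.7.209.223
  172.7.192.0/19 (172.7.192.0 - 172.7.223.255) does not contain 174.7.209.223
  174.3.192.0/19 (174.3.192.0 - 174.3.223.255) does not contain 174.7.209.223
  46.7.192.0/19 (46.7.192.0 - 46.7.223.255) does not contain 174.7.209.223
Longest matching prefix is /18 -> interface GigabitEthernet0/9.

GigabitEthernet0/9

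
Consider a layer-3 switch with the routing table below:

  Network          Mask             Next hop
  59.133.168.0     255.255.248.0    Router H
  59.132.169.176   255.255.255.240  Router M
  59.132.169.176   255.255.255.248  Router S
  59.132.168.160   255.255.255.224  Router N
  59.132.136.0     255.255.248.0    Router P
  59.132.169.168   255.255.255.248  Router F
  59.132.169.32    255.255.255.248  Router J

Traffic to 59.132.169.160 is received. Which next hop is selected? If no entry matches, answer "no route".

No entry's prefix contains 59.132.169.160; there is no default route.

no route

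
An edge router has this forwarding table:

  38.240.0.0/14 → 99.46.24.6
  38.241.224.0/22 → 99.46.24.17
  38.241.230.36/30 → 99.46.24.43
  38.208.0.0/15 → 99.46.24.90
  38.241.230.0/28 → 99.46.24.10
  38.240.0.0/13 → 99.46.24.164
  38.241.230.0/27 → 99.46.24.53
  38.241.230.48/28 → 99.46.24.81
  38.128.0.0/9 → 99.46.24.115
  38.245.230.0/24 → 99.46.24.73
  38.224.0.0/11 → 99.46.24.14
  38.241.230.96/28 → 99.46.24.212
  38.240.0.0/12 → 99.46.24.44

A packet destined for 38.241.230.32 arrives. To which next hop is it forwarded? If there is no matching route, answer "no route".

Routes whose prefix contains 38.241.230.32:
  38.128.0.0/9 (38.128.0.0 - 38.255.255.255) -> 99.46.24.115
  38.224.0.0/11 (38.224.0.0 - 38.255.255.255) -> 99.46.24.14
  38.240.0.0/12 (38.240.0.0 - 38.255.255.255) -> 99.46.24.44
  38.240.0.0/13 (38.240.0.0 - 38.247.255.255) -> 99.46.24.164
  38.240.0.0/14 (38.240.0.0 - 38.243.255.255) -> 99.46.24.6
More-specific entries that do NOT match:
  38.241.230.36/30 (38.241.230.36 - 38.241.230.39) does not contain 38.241.230.32
  38.241.230.0/28 (38.241.230.0 - 38.241.230.15) does not contain 38.241.230.32
  38.241.230.48/28 (38.241.230.48 - 38.241.230.63) does not contain 38.241.230.32
  38.241.230.96/28 (38.241.230.96 - 38.241.230.111) does not contain 38.241.230.32
  38.241.230.0/27 (38.241.230.0 - 38.241.230.31) does not contain 38.241.230.32
  38.245.230.0/24 (38.245.230.0 - 38.245.230.255) does not contain 38.241.230.32
  38.241.224.0/22 (38.241.224.0 - 38.241.227.255) does not contain 38.241.230.32
  38.208.0.0/15 (38.208.0.0 - 38.209.255.255) does not contain 38.241.230.32
Longest matching prefix is /14 -> next hop 99.46.24.6.

99.46.24.6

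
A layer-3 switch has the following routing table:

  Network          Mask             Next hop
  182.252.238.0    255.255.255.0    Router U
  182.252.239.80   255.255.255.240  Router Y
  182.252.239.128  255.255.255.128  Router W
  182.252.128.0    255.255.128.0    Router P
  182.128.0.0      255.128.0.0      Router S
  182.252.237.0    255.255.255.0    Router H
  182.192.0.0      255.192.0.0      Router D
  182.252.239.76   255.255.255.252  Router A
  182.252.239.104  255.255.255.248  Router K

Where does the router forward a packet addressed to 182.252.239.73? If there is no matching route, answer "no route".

Routes whose prefix contains 182.252.239.73:
  182.128.0.0/9 (182.128.0.0 - 182.255.255.255) -> Router S
  182.192.0.0/10 (182.192.0.0 - 182.255.255.255) -> Router D
  182.252.128.0/17 (182.252.128.0 - 182.252.255.255) -> Router P
More-specific entries that do NOT match:
  182.252.239.76/30 (182.252.239.76 - 182.252.239.79) does not contain 182.252.239.73
  182.252.239.104/29 (182.252.239.104 - 182.252.239.111) does not contain 182.252.239.73
  182.252.239.80/28 (182.252.239.80 - 182.252.239.95) does not contain 182.252.239.73
  182.252.239.128/25 (182.252.239.128 - 182.252.239.255) does not contain 182.252.239.73
  182.252.238.0/24 (182.252.238.0 - 182.252.238.255) does not contain 182.252.239.73
  182.252.237.0/24 (182.252.237.0 - 182.252.237.255) does not contain 182.252.239.73
Longest matching prefix is /17 -> next hop Router P.

Router P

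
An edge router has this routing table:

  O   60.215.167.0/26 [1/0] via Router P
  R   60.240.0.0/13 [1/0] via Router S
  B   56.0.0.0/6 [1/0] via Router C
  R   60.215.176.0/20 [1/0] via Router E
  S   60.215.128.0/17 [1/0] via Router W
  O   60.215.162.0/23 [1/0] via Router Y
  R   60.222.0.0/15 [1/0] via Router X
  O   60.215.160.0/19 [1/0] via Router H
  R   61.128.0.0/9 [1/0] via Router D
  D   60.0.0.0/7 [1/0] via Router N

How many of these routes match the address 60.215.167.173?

3

Prefixes containing 60.215.167.173:
  60.0.0.0/7 (60.0.0.0 - 61.255.255.255)
  60.215.128.0/17 (60.215.128.0 - 60.215.255.255)
  60.215.160.0/19 (60.215.160.0 - 60.215.191.255)
Total matching entries: 3.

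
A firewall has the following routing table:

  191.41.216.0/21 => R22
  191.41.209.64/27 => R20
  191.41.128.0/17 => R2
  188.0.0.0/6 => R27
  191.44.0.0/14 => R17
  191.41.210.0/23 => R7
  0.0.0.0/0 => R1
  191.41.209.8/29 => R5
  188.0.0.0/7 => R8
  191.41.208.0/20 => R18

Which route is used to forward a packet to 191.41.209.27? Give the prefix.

191.41.208.0/20

Entries matching 191.41.209.27:
  0.0.0.0/0 (default, matches everything)
  188.0.0.0/6 (188.0.0.0 - 191.255.255.255)
  191.41.128.0/17 (191.41.128.0 - 191.41.255.255)
  191.41.208.0/20 (191.41.208.0 - 191.41.223.255)
Most specific is 191.41.208.0/20.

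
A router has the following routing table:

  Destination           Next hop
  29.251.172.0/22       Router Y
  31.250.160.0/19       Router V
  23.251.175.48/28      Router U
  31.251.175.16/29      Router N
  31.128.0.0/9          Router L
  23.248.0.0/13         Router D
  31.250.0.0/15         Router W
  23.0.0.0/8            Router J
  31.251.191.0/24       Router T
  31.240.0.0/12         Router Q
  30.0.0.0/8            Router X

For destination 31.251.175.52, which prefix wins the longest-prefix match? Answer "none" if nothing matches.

31.250.0.0/15

Entries matching 31.251.175.52:
  31.128.0.0/9 (31.128.0.0 - 31.255.255.255)
  31.240.0.0/12 (31.240.0.0 - 31.255.255.255)
  31.250.0.0/15 (31.250.0.0 - 31.251.255.255)
Most specific is 31.250.0.0/15.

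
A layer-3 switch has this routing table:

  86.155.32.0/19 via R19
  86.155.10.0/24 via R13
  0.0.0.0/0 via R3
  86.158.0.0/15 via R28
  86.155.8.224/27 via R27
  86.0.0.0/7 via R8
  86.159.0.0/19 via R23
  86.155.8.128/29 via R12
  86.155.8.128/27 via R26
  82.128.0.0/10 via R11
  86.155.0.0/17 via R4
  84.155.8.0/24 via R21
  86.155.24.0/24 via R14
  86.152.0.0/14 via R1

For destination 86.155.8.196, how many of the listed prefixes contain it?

Prefixes containing 86.155.8.196:
  0.0.0.0/0 (default, matches everything)
  86.0.0.0/7 (86.0.0.0 - 87.255.255.255)
  86.152.0.0/14 (86.152.0.0 - 86.155.255.255)
  86.155.0.0/17 (86.155.0.0 - 86.155.127.255)
Total matching entries: 4.

4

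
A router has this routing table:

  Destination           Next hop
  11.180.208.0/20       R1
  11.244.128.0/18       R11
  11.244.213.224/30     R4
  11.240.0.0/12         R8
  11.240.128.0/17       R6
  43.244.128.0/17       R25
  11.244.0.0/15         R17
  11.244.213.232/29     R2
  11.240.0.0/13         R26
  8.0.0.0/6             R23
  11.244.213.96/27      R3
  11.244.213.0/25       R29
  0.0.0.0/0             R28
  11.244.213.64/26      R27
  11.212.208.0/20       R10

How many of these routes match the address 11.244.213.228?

5

Prefixes containing 11.244.213.228:
  0.0.0.0/0 (default, matches everything)
  8.0.0.0/6 (8.0.0.0 - 11.255.255.255)
  11.240.0.0/12 (11.240.0.0 - 11.255.255.255)
  11.240.0.0/13 (11.240.0.0 - 11.247.255.255)
  11.244.0.0/15 (11.244.0.0 - 11.245.255.255)
Total matching entries: 5.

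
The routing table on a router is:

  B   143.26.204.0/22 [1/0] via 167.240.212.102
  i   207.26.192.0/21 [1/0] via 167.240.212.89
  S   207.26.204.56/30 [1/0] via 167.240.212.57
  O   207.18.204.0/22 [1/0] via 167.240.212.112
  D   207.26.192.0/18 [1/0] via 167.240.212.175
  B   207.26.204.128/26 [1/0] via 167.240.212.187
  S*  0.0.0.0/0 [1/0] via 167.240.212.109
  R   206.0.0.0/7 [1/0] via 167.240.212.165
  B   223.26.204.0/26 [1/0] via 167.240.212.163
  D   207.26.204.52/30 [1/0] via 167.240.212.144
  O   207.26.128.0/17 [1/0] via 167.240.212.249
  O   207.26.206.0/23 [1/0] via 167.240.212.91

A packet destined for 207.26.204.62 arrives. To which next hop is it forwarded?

Routes whose prefix contains 207.26.204.62:
  0.0.0.0/0 (default, matches everything) -> 167.240.212.109
  206.0.0.0/7 (206.0.0.0 - 207.255.255.255) -> 167.240.212.165
  207.26.128.0/17 (207.26.128.0 - 207.26.255.255) -> 167.240.212.249
  207.26.192.0/18 (207.26.192.0 - 207.26.255.255) -> 167.240.212.175
More-specific entries that do NOT match:
  207.26.204.56/30 (207.26.204.56 - 207.26.204.59) does not contain 207.26.204.62
  207.26.204.52/30 (207.26.204.52 - 207.26.204.55) does not contain 207.26.204.62
  207.26.204.128/26 (207.26.204.128 - 207.26.204.191) does not contain 207.26.204.62
  223.26.204.0/26 (223.26.204.0 - 223.26.204.63) does not contain 207.26.204.62
  207.26.206.0/23 (207.26.206.0 - 207.26.207.255) does not contain 207.26.204.62
  143.26.204.0/22 (143.26.204.0 - 143.26.207.255) does not contain 207.26.204.62
  207.18.204.0/22 (207.18.204.0 - 207.18.207.255) does not contain 207.26.204.62
  207.26.192.0/21 (207.26.192.0 - 207.26.199.255) does not contain 207.26.204.62
Longest matching prefix is /18 -> next hop 167.240.212.175.

167.240.212.175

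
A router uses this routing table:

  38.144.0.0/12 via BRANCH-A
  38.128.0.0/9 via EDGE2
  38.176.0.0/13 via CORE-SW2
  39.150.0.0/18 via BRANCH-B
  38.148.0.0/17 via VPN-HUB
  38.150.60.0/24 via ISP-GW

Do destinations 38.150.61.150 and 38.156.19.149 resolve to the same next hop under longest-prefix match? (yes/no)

yes

38.150.61.150: longest match 38.144.0.0/12 -> BRANCH-A
38.156.19.149: longest match 38.144.0.0/12 -> BRANCH-A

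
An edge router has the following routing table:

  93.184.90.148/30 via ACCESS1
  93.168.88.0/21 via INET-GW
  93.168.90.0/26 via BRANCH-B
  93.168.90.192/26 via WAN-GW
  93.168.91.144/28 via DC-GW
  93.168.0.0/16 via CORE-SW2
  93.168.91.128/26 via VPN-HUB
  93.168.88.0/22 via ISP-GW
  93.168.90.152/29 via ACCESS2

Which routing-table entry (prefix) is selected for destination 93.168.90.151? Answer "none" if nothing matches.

Entries matching 93.168.90.151:
  93.168.0.0/16 (93.168.0.0 - 93.168.255.255)
  93.168.88.0/21 (93.168.88.0 - 93.168.95.255)
  93.168.88.0/22 (93.168.88.0 - 93.168.91.255)
Most specific is 93.168.88.0/22.

93.168.88.0/22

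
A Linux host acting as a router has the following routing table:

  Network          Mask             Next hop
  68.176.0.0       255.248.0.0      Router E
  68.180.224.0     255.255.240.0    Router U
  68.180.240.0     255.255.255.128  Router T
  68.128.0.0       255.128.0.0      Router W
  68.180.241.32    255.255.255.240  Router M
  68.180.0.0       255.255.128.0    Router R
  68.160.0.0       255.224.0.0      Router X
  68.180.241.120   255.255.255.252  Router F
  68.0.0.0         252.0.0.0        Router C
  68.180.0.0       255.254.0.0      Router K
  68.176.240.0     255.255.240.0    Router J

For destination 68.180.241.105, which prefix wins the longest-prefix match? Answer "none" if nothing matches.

Entries matching 68.180.241.105:
  68.0.0.0/6 (68.0.0.0 - 71.255.255.255)
  68.128.0.0/9 (68.128.0.0 - 68.255.255.255)
  68.160.0.0/11 (68.160.0.0 - 68.191.255.255)
  68.176.0.0/13 (68.176.0.0 - 68.183.255.255)
  68.180.0.0/15 (68.180.0.0 - 68.181.255.255)
Most specific is 68.180.0.0/15.

68.180.0.0/15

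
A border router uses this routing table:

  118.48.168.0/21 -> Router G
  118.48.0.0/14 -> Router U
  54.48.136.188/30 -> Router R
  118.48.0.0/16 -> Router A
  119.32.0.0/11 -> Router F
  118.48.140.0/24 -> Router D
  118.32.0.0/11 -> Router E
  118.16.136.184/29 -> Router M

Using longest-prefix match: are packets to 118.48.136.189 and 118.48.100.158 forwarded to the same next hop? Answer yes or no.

118.48.136.189: longest match 118.48.0.0/16 -> Router A
118.48.100.158: longest match 118.48.0.0/16 -> Router A

yes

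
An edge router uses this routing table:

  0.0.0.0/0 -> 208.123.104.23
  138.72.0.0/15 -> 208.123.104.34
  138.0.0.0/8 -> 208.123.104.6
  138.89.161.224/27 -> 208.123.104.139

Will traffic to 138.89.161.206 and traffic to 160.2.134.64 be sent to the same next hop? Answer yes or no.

138.89.161.206: longest match 138.0.0.0/8 -> 208.123.104.6
160.2.134.64: longest match 0.0.0.0/0 -> 208.123.104.23

no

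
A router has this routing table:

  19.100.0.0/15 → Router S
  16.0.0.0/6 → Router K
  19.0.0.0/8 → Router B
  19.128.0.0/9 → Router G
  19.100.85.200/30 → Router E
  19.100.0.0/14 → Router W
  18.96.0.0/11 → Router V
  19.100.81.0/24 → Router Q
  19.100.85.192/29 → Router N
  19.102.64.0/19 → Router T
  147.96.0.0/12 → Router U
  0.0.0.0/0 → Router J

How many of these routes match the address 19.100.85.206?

5

Prefixes containing 19.100.85.206:
  0.0.0.0/0 (default, matches everything)
  16.0.0.0/6 (16.0.0.0 - 19.255.255.255)
  19.0.0.0/8 (19.0.0.0 - 19.255.255.255)
  19.100.0.0/14 (19.100.0.0 - 19.103.255.255)
  19.100.0.0/15 (19.100.0.0 - 19.101.255.255)
Total matching entries: 5.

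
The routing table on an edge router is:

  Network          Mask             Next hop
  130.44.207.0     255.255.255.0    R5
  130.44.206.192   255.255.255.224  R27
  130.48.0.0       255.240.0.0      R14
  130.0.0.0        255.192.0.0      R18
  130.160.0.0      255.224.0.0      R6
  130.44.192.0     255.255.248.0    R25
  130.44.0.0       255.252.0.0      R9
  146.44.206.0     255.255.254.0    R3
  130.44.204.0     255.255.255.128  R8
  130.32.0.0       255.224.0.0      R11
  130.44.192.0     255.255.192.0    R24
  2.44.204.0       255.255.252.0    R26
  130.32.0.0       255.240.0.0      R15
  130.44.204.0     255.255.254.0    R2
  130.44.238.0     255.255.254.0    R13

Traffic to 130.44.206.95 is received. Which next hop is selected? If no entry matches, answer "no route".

R24

Routes whose prefix contains 130.44.206.95:
  130.0.0.0/10 (130.0.0.0 - 130.63.255.255) -> R18
  130.32.0.0/11 (130.32.0.0 - 130.63.255.255) -> R11
  130.32.0.0/12 (130.32.0.0 - 130.47.255.255) -> R15
  130.44.0.0/14 (130.44.0.0 - 130.47.255.255) -> R9
  130.44.192.0/18 (130.44.192.0 - 130.44.255.255) -> R24
More-specific entries that do NOT match:
  130.44.206.192/27 (130.44.206.192 - 130.44.206.223) does not contain 130.44.206.95
  130.44.204.0/25 (130.44.204.0 - 130.44.204.127) does not contain 130.44.206.95
  130.44.207.0/24 (130.44.207.0 - 130.44.207.255) does not contain 130.44.206.95
  146.44.206.0/23 (146.44.206.0 - 146.44.207.255) does not contain 130.44.206.95
  130.44.204.0/23 (130.44.204.0 - 130.44.205.255) does not contain 130.44.206.95
  130.44.238.0/23 (130.44.238.0 - 130.44.239.255) does not contain 130.44.206.95
  2.44.204.0/22 (2.44.204.0 - 2.44.207.255) does not contain 130.44.206.95
  130.44.192.0/21 (130.44.192.0 - 130.44.199.255) does not contain 130.44.206.95
Longest matching prefix is /18 -> next hop R24.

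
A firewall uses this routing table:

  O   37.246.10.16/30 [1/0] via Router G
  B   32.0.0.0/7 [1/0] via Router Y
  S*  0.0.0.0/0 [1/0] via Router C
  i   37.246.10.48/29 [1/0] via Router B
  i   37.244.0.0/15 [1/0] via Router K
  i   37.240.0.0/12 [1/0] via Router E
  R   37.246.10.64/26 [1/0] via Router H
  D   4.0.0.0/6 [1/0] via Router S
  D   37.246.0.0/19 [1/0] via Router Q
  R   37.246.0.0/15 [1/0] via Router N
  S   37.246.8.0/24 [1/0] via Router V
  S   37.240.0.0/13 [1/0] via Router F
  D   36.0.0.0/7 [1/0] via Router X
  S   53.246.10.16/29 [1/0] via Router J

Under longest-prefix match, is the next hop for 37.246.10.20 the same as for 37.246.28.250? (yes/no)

37.246.10.20: longest match 37.246.0.0/19 -> Router Q
37.246.28.250: longest match 37.246.0.0/19 -> Router Q

yes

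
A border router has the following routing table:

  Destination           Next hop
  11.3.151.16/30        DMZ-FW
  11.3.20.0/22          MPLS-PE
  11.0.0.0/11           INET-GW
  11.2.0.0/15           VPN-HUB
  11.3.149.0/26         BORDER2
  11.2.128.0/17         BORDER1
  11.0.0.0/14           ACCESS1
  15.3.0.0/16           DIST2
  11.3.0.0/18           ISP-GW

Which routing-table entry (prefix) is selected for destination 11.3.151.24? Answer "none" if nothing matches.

11.2.0.0/15

Entries matching 11.3.151.24:
  11.0.0.0/11 (11.0.0.0 - 11.31.255.255)
  11.0.0.0/14 (11.0.0.0 - 11.3.255.255)
  11.2.0.0/15 (11.2.0.0 - 11.3.255.255)
Most specific is 11.2.0.0/15.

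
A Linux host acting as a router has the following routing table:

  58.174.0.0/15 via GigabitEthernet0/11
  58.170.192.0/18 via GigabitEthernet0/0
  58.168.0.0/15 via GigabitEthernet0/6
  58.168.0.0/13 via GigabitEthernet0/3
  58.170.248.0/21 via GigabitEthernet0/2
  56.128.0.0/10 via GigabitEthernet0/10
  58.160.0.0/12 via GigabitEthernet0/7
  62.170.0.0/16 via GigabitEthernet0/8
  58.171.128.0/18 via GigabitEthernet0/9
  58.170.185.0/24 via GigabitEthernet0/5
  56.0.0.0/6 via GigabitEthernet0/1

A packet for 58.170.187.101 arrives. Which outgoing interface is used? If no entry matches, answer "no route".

Routes whose prefix contains 58.170.187.101:
  56.0.0.0/6 (56.0.0.0 - 59.255.255.255) -> GigabitEthernet0/1
  58.160.0.0/12 (58.160.0.0 - 58.175.255.255) -> GigabitEthernet0/7
  58.168.0.0/13 (58.168.0.0 - 58.175.255.255) -> GigabitEthernet0/3
More-specific entries that do NOT match:
  58.170.185.0/24 (58.170.185.0 - 58.170.185.255) does not contain 58.170.187.101
  58.170.248.0/21 (58.170.248.0 - 58.170.255.255) does not contain 58.170.187.101
  58.170.192.0/18 (58.170.192.0 - 58.170.255.255) does not contain 58.170.187.101
  58.171.128.0/18 (58.171.128.0 - 58.171.191.255) does not contain 58.170.187.101
  62.170.0.0/16 (62.170.0.0 - 62.170.255.255) does not contain 58.170.187.101
  58.174.0.0/15 (58.174.0.0 - 58.175.255.255) does not contain 58.170.187.101
  58.168.0.0/15 (58.168.0.0 - 58.169.255.255) does not contain 58.170.187.101
Longest matching prefix is /13 -> interface GigabitEthernet0/3.

GigabitEthernet0/3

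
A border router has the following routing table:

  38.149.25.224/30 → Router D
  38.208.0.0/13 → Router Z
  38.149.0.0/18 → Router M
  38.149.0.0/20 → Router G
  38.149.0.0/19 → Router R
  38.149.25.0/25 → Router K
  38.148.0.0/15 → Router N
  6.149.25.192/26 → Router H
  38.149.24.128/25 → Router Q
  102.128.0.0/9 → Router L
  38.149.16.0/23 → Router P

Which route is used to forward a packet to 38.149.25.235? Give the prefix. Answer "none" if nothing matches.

Entries matching 38.149.25.235:
  38.148.0.0/15 (38.148.0.0 - 38.149.255.255)
  38.149.0.0/18 (38.149.0.0 - 38.149.63.255)
  38.149.0.0/19 (38.149.0.0 - 38.149.31.255)
Most specific is 38.149.0.0/19.

38.149.0.0/19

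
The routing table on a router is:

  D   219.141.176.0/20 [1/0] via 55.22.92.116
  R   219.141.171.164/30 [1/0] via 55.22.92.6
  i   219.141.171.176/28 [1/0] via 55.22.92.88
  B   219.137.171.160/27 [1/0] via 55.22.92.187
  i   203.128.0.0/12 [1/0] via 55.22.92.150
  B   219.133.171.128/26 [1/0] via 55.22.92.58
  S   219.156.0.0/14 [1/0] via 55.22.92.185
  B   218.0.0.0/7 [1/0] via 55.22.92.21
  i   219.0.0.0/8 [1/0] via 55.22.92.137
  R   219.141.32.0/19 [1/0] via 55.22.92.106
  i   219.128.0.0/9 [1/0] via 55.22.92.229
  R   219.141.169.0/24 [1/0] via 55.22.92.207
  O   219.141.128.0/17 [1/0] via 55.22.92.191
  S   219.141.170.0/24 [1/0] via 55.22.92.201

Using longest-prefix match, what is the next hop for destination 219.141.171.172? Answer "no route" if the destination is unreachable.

Routes whose prefix contains 219.141.171.172:
  218.0.0.0/7 (218.0.0.0 - 219.255.255.255) -> 55.22.92.21
  219.0.0.0/8 (219.0.0.0 - 219.255.255.255) -> 55.22.92.137
  219.128.0.0/9 (219.128.0.0 - 219.255.255.255) -> 55.22.92.229
  219.141.128.0/17 (219.141.128.0 - 219.141.255.255) -> 55.22.92.191
More-specific entries that do NOT match:
  219.141.171.164/30 (219.141.171.164 - 219.141.171.167) does not contain 219.141.171.172
  219.141.171.176/28 (219.141.171.176 - 219.141.171.191) does not contain 219.141.171.172
  219.137.171.160/27 (219.137.171.160 - 219.137.171.191) does not contain 219.141.171.172
  219.133.171.128/26 (219.133.171.128 - 219.133.171.191) does not contain 219.141.171.172
  219.141.169.0/24 (219.141.169.0 - 219.141.169.255) does not contain 219.141.171.172
  219.141.170.0/24 (219.141.170.0 - 219.141.170.255) does not contain 219.141.171.172
  219.141.176.0/20 (219.141.176.0 - 219.141.191.255) does not contain 219.141.171.172
  219.141.32.0/19 (219.141.32.0 - 219.141.63.255) does not contain 219.141.171.172
Longest matching prefix is /17 -> next hop 55.22.92.191.

55.22.92.191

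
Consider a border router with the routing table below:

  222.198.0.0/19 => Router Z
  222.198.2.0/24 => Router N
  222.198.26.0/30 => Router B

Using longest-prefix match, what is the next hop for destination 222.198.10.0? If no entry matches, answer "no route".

Routes whose prefix contains 222.198.10.0:
  222.198.0.0/19 (222.198.0.0 - 222.198.31.255) -> Router Z
More-specific entries that do NOT match:
  222.198.26.0/30 (222.198.26.0 - 222.198.26.3) does not contain 222.198.10.0
  222.198.2.0/24 (222.198.2.0 - 222.198.2.255) does not contain 222.198.10.0
Longest matching prefix is /19 -> next hop Router Z.

Router Z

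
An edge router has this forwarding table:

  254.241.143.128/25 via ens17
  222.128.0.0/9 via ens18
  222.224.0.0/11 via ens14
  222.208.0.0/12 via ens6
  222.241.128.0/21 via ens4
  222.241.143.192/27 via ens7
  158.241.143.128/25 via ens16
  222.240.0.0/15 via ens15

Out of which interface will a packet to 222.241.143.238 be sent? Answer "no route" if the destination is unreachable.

ens15

Routes whose prefix contains 222.241.143.238:
  222.128.0.0/9 (222.128.0.0 - 222.255.255.255) -> ens18
  222.224.0.0/11 (222.224.0.0 - 222.255.255.255) -> ens14
  222.240.0.0/15 (222.240.0.0 - 222.241.255.255) -> ens15
More-specific entries that do NOT match:
  222.241.143.192/27 (222.241.143.192 - 222.241.143.223) does not contain 222.241.143.238
  254.241.143.128/25 (254.241.143.128 - 254.241.143.255) does not contain 222.241.143.238
  158.241.143.128/25 (158.241.143.128 - 158.241.143.255) does not contain 222.241.143.238
  222.241.128.0/21 (222.241.128.0 - 222.241.135.255) does not contain 222.241.143.238
Longest matching prefix is /15 -> interface ens15.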